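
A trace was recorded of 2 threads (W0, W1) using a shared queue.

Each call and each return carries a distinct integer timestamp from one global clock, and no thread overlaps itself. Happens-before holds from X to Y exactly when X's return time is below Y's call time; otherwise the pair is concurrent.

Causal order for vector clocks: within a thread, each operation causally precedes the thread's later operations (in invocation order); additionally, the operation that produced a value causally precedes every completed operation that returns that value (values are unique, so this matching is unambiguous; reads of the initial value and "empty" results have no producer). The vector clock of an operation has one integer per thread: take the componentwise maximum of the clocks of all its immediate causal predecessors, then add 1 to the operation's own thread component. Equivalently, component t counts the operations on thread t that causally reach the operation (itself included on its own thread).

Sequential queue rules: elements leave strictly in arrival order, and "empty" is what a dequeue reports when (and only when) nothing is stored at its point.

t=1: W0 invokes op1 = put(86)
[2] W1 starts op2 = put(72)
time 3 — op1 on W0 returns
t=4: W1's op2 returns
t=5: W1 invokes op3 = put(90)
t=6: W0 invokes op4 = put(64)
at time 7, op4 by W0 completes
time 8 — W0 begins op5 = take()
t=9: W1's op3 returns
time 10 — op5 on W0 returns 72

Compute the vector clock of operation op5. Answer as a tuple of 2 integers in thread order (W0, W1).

root op op2, invoked 2: fresh clock plus W1's own tick → (0, 1)
root op op1, invoked 1: fresh clock plus W0's own tick → (1, 0)
merge at op3 (invoked 5): VC(op2)=(0, 1), own-thread bump on W1 → (0, 2)
merge at op4 (invoked 6): VC(op1)=(1, 0), own-thread bump on W0 → (2, 0)
merge at op5 (invoked 8): VC(op2)=(0, 1), VC(op4)=(2, 0), own-thread bump on W0 → (3, 1)
target: VC(op5) = (3, 1)

(3, 1)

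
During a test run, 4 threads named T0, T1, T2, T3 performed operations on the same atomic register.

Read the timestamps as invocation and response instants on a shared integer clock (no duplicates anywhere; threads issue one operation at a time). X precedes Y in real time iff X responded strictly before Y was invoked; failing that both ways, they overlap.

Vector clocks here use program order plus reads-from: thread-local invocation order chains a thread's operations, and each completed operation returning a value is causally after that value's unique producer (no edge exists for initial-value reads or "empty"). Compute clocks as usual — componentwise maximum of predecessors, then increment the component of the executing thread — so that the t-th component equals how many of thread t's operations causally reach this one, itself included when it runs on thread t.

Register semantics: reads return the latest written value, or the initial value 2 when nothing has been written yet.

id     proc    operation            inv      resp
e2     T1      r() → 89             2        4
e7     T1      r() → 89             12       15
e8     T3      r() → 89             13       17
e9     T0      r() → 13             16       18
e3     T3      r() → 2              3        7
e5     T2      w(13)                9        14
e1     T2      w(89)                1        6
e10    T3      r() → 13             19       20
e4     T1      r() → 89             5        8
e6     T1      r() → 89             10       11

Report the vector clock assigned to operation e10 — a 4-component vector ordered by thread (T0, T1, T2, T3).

(0, 0, 2, 3)

root op e3, invoked 3: fresh clock plus T3's own tick → (0, 0, 0, 1)
root op e1, invoked 1: fresh clock plus T2's own tick → (0, 0, 1, 0)
from VC(e1)=(0, 0, 1, 0), e5 (invoked 9) maxes components and bumps T2 → (0, 0, 2, 0)
from VC(e1)=(0, 0, 1, 0), e2 (invoked 2) maxes components and bumps T1 → (0, 1, 1, 0)
from VC(e1)=(0, 0, 1, 0), VC(e3)=(0, 0, 0, 1), e8 (invoked 13) maxes components and bumps T3 → (0, 0, 1, 2)
from VC(e1)=(0, 0, 1, 0), VC(e2)=(0, 1, 1, 0), e4 (invoked 5) maxes components and bumps T1 → (0, 2, 1, 0)
from VC(e5)=(0, 0, 2, 0), e9 (invoked 16) maxes components and bumps T0 → (1, 0, 2, 0)
from VC(e1)=(0, 0, 1, 0), VC(e4)=(0, 2, 1, 0), e6 (invoked 10) maxes components and bumps T1 → (0, 3, 1, 0)
from VC(e5)=(0, 0, 2, 0), VC(e8)=(0, 0, 1, 2), e10 (invoked 19) maxes components and bumps T3 → (0, 0, 2, 3)
from VC(e1)=(0, 0, 1, 0), VC(e6)=(0, 3, 1, 0), e7 (invoked 12) maxes components and bumps T1 → (0, 4, 1, 0)
target: VC(e10) = (0, 0, 2, 3)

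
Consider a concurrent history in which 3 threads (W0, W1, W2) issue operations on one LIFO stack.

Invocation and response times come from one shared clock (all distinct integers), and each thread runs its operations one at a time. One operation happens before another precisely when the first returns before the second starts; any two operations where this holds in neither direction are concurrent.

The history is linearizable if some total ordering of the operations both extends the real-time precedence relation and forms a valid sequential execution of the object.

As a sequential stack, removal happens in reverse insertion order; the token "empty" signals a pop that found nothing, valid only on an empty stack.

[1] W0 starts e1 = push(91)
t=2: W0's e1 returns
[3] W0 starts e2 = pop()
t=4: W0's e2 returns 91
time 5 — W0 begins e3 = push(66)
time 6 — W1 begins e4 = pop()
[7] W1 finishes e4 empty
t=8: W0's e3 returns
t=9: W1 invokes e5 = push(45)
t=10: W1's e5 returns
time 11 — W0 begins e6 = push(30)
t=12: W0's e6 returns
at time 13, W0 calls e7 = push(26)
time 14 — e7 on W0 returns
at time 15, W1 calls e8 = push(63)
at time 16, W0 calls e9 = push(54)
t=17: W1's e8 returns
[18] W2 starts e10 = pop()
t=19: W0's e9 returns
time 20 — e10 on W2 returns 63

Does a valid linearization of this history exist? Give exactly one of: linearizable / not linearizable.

witness order: e1, e2, e4, e3, e5, e6, e7, e8, e10, e9
step 1: e1 push(91) — stack <91>
step 2: e2 pop() → 91 — stack <>
step 3: e4 pop() → empty — stack <>
step 4: e3 push(66) — stack <66>
step 5: e5 push(45) — stack <66,45>
step 6: e6 push(30) — stack <66,45,30>
step 7: e7 push(26) — stack <66,45,30,26>
step 8: e8 push(63) — stack <66,45,30,26,63>
step 9: e10 pop() → 63 — stack <66,45,30,26>
step 10: e9 push(54) — stack <66,45,30,26,54>

linearizable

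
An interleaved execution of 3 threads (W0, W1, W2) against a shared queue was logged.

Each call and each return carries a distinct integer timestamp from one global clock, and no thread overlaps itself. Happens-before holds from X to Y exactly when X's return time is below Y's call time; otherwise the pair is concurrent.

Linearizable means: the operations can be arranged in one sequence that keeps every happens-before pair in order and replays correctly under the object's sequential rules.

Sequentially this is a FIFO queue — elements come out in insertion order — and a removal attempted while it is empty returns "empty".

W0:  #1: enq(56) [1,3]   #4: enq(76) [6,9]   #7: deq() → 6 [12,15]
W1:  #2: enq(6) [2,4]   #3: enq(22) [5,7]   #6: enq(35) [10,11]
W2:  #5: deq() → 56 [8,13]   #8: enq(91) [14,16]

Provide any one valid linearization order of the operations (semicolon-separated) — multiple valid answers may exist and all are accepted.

after step 1 (#1 enq(56)): queue <56>
after step 2 (#2 enq(6)): queue <56,6>
after step 3 (#3 enq(22)): queue <56,6,22>
after step 4 (#4 enq(76)): queue <56,6,22,76>
after step 5 (#5 deq() → 56): queue <6,22,76>
after step 6 (#6 enq(35)): queue <6,22,76,35>
after step 7 (#7 deq() → 6): queue <22,76,35>
after step 8 (#8 enq(91)): queue <22,76,35,91>

#1; #2; #3; #4; #5; #6; #7; #8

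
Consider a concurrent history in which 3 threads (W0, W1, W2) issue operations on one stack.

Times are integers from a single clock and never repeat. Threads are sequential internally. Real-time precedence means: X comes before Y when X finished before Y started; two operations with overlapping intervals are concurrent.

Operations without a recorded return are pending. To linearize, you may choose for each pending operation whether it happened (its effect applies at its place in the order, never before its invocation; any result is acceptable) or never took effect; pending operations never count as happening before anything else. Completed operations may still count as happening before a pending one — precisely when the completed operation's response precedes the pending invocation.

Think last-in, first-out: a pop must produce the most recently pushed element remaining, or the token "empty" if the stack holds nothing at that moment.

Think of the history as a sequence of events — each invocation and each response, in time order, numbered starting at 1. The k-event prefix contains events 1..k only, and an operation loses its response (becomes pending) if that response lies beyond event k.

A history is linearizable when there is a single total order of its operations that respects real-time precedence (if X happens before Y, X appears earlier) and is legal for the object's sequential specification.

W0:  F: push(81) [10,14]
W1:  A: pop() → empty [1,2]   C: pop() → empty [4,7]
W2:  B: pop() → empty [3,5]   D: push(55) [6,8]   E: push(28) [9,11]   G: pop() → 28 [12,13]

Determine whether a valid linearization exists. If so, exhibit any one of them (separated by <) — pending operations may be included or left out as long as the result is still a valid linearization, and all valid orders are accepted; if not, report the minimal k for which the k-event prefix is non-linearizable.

step 1: A pop() → empty — stack <>
step 2: B pop() → empty — stack <>
step 3: C pop() → empty — stack <>
step 4: D push(55) — stack <55>
step 5: E push(28) — stack <55,28>
step 6: G pop() → 28 — stack <55>
step 7: F push(81) — stack <55,81>

linearizable — witness: A < B < C < D < E < G < F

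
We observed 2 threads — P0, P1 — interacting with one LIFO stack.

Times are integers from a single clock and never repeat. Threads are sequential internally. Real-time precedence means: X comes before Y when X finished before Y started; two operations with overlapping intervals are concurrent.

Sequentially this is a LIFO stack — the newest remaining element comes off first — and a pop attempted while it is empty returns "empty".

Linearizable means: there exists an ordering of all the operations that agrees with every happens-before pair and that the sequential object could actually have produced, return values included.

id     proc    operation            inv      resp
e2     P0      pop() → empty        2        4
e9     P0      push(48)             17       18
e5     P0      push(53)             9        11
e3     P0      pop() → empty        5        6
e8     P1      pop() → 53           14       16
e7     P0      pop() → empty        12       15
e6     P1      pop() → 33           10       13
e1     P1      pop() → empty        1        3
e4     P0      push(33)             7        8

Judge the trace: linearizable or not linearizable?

linearizable

one valid linearization: e1, e2, e3, e4, e6, e5, e8, e7, e9
1. e1 pop() → empty, leaving stack <>
2. e2 pop() → empty, leaving stack <>
3. e3 pop() → empty, leaving stack <>
4. e4 push(33), leaving stack <33>
5. e6 pop() → 33, leaving stack <>
6. e5 push(53), leaving stack <53>
7. e8 pop() → 53, leaving stack <>
8. e7 pop() → empty, leaving stack <>
9. e9 push(48), leaving stack <48>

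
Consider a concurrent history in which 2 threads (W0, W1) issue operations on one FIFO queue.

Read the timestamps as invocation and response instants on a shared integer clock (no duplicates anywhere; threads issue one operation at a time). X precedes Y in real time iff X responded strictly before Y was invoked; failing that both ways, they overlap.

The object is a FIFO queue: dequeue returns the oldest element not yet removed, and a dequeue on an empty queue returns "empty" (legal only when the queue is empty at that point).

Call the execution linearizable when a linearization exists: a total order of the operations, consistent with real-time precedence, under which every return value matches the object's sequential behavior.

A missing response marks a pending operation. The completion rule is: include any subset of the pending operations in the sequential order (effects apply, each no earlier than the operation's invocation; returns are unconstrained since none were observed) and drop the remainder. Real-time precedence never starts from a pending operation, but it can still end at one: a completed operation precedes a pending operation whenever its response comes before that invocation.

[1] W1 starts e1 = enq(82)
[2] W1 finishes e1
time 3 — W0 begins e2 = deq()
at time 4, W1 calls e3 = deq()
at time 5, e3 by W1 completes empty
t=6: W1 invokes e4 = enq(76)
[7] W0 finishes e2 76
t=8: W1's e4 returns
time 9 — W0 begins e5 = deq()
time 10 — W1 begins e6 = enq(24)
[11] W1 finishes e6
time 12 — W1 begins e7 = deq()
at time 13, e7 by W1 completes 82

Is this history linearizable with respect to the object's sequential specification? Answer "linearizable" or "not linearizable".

through event 6 a valid linearization exists; event 7 (e2 responding at time 7) ends that
real-time-consistent orders of the 3 completed operations: 2 — all fail the FIFO queue replay
completion choices over the 1 pending operation (e4) were checked; none helps
one such order, e1, e2, e3 (pending dropped), breaks at step 2 where e2 deq() → 76 is illegal
one such order, e1, e3, e2 (pending dropped), breaks at step 2 where e3 deq() → empty is illegal

not linearizable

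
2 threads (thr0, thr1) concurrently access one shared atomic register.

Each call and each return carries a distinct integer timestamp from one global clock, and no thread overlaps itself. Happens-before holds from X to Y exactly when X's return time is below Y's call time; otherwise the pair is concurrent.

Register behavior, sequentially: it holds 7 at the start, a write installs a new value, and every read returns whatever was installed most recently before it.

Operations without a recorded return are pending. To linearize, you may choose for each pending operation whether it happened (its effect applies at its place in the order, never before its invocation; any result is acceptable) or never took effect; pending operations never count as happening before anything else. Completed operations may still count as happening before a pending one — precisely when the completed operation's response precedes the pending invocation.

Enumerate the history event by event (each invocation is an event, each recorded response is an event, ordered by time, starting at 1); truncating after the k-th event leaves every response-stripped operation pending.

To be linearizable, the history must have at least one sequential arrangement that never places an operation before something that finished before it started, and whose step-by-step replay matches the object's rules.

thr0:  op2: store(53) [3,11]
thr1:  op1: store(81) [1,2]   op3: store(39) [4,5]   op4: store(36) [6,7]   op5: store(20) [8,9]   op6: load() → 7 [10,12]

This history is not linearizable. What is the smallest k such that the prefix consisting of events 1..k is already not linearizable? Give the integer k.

a valid linearization of events 1..11 exists, for instance op1, op2, op3, op4, op5:
after step 1 (op1 store(81)): value 81
after step 2 (op2 store(53)): value 53
after step 3 (op3 store(39)): value 39
after step 4 (op4 store(36)): value 36
after step 5 (op5 store(20)): value 20
at event 12 (op6's time-12 response) nothing linearizes any more
take op1, op2, op3, op4, op5, op6: step 6 already fails, because op6 load() → 7 cannot occur there
take op1, op3, op2, op4, op5, op6: step 6 already fails, because op6 load() → 7 cannot occur there

12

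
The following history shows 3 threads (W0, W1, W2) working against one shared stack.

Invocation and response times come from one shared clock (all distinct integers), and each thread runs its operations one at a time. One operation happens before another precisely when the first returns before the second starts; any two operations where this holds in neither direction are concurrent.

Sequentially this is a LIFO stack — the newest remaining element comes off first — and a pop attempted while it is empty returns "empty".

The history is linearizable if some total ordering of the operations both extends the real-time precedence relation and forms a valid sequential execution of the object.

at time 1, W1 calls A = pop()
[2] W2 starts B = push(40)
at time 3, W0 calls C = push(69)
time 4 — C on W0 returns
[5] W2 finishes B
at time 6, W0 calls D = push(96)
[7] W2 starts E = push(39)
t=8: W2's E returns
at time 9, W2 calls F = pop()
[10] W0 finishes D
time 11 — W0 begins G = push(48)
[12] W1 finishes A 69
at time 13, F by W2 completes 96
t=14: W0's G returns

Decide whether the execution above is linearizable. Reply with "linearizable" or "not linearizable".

witness order: B, C, A, E, D, F, G
step 1: B push(40) — stack <40>
step 2: C push(69) — stack <40,69>
step 3: A pop() → 69 — stack <40>
step 4: E push(39) — stack <40,39>
step 5: D push(96) — stack <40,39,96>
step 6: F pop() → 96 — stack <40,39>
step 7: G push(48) — stack <40,39,48>

linearizable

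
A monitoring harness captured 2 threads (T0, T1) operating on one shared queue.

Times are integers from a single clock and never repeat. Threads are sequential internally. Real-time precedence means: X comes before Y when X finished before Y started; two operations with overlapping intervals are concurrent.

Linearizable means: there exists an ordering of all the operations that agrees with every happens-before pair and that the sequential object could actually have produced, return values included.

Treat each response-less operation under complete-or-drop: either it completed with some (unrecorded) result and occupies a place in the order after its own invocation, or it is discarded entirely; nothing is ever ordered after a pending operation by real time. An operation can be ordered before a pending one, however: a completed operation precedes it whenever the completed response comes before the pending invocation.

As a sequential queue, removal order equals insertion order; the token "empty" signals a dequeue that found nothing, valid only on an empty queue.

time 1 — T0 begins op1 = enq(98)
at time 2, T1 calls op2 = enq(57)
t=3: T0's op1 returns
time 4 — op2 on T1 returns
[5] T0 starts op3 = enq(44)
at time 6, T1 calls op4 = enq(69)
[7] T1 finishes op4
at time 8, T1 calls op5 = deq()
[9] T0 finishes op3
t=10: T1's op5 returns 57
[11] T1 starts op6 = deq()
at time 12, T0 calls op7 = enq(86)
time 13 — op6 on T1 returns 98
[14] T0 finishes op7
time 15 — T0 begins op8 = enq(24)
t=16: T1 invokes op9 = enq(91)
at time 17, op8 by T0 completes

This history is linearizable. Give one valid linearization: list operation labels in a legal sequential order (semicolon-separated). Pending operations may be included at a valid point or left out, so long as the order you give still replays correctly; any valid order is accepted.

op2; op1; op3; op4; op5; op6; op7; op8

step 1: op2 enq(57) — queue <57>
step 2: op1 enq(98) — queue <57,98>
step 3: op3 enq(44) — queue <57,98,44>
step 4: op4 enq(69) — queue <57,98,44,69>
step 5: op5 deq() → 57 — queue <98,44,69>
step 6: op6 deq() → 98 — queue <44,69>
step 7: op7 enq(86) — queue <44,69,86>
step 8: op8 enq(24) — queue <44,69,86,24>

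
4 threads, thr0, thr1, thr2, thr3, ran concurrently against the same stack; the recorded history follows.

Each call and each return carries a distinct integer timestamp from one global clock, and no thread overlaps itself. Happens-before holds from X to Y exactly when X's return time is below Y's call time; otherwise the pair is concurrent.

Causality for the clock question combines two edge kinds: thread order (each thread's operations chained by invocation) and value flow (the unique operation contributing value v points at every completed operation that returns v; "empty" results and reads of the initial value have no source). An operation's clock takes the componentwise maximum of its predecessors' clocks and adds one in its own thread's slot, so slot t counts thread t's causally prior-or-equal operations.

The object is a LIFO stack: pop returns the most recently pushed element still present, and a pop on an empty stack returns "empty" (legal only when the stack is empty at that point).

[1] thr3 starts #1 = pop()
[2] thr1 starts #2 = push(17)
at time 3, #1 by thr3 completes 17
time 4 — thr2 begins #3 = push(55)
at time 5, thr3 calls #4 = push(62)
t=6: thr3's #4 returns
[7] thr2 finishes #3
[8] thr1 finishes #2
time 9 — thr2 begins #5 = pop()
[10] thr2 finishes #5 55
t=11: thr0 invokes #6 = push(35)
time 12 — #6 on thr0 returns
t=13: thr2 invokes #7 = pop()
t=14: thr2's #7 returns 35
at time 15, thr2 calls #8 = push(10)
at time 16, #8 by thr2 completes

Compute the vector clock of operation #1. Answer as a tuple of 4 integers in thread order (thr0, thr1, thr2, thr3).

no predecessors for #3 (invoked 4): thr2 increments from zero → (0, 0, 1, 0)
no predecessors for #2 (invoked 2): thr1 increments from zero → (0, 1, 0, 0)
no predecessors for #6 (invoked 11): thr0 increments from zero → (1, 0, 0, 0)
#5 (invocation 9): componentwise max over VC(#3)=(0, 0, 1, 0), +1 at thr2, giving (0, 0, 2, 0)
#1 (invocation 1): componentwise max over VC(#2)=(0, 1, 0, 0), +1 at thr3, giving (0, 1, 0, 1)
#4 (invocation 5): componentwise max over VC(#1)=(0, 1, 0, 1), +1 at thr3, giving (0, 1, 0, 2)
#7 (invocation 13): componentwise max over VC(#5)=(0, 0, 2, 0), VC(#6)=(1, 0, 0, 0), +1 at thr2, giving (1, 0, 3, 0)
#8 (invocation 15): componentwise max over VC(#7)=(1, 0, 3, 0), +1 at thr2, giving (1, 0, 4, 0)
target: VC(#1) = (0, 1, 0, 1)

(0, 1, 0, 1)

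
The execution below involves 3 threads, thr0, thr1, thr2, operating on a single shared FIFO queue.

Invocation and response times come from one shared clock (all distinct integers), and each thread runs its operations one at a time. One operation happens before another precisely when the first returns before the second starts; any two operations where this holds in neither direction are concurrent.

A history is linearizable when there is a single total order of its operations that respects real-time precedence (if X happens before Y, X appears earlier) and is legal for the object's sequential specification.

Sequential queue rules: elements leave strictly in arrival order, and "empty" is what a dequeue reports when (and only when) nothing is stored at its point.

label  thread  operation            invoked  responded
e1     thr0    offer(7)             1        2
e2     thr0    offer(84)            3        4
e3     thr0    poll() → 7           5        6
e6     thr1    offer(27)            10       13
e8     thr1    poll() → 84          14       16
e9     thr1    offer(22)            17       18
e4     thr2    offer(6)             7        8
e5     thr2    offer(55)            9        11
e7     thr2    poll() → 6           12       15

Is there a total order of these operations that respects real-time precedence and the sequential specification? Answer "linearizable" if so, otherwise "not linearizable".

witness order: e1, e2, e3, e4, e5, e6, e8, e7, e9
1. e1 offer(7), leaving queue <7>
2. e2 offer(84), leaving queue <7,84>
3. e3 poll() → 7, leaving queue <84>
4. e4 offer(6), leaving queue <84,6>
5. e5 offer(55), leaving queue <84,6,55>
6. e6 offer(27), leaving queue <84,6,55,27>
7. e8 poll() → 84, leaving queue <6,55,27>
8. e7 poll() → 6, leaving queue <55,27>
9. e9 offer(22), leaving queue <55,27,22>

linearizable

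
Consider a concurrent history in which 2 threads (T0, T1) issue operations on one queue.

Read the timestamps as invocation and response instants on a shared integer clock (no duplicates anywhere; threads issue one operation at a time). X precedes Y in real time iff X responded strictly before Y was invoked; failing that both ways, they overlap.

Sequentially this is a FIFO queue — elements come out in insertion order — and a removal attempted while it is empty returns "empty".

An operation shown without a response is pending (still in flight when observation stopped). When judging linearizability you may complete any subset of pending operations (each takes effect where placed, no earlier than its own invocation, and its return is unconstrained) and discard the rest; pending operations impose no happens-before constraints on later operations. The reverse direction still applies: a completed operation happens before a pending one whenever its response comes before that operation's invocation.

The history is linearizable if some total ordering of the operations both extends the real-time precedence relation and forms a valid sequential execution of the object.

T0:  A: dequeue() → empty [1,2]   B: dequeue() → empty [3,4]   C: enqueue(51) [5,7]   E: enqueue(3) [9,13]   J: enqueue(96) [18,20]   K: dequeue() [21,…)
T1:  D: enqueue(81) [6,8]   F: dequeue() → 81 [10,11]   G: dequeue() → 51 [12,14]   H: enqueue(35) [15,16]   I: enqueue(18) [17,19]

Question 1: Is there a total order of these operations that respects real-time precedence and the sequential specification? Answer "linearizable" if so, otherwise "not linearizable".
witness order: A, B, D, C, E, F, G, H, I, J
step 1: A dequeue() → empty — queue <>
step 2: B dequeue() → empty — queue <>
step 3: D enqueue(81) — queue <81>
step 4: C enqueue(51) — queue <81,51>
step 5: E enqueue(3) — queue <81,51,3>
step 6: F dequeue() → 81 — queue <51,3>
step 7: G dequeue() → 51 — queue <3>
step 8: H enqueue(35) — queue <3,35>
step 9: I enqueue(18) — queue <3,35,18>
step 10: J enqueue(96) — queue <3,35,18,96>

linearizable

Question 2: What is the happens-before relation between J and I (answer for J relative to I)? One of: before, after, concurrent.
J spans [18,20], I spans [17,19]
the intervals overlap in both directions

concurrent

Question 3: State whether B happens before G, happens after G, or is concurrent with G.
B spans [3,4], G spans [12,14]
resp(B)=4 < inv(G)=12

before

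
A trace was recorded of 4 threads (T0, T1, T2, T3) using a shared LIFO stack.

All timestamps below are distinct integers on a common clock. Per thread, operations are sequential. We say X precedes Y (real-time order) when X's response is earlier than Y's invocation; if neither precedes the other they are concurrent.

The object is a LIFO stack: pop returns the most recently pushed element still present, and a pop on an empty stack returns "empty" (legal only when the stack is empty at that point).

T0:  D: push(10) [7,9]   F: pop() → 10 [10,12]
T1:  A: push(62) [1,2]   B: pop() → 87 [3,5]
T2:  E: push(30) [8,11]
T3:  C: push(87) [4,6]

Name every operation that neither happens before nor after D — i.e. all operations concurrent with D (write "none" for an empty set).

concurrent with D ([7,9]): every op whose interval crosses 7..9
A [1,2]: before
B [3,5]: before
C [4,6]: before
E [8,11]: concurrent
F [10,12]: after

E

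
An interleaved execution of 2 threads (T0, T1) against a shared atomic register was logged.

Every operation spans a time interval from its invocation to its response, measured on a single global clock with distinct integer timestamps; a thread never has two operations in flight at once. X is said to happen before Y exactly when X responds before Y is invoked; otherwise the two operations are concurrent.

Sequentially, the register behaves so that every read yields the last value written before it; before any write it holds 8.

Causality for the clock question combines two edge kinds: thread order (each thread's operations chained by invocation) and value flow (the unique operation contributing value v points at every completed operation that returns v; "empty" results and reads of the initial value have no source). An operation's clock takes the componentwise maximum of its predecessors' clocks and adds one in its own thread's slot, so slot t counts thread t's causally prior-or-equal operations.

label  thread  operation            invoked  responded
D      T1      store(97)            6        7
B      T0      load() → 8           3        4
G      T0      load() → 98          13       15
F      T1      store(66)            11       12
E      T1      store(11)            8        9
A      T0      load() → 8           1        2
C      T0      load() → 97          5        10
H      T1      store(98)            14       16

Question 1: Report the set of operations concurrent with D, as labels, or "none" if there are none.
C

D runs from 6 to 7; window-overlapping ops are concurrent
A [1,2]: before
B [3,4]: before
C [5,10]: concurrent
E [8,9]: after
F [11,12]: after
G [13,15]: after
H [14,16]: after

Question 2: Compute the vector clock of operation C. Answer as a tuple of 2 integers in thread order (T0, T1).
(3, 1)

VC(D, invoked at 6): no causal predecessors; +1 on T1 → (0, 1)
VC(A, invoked at 1): no causal predecessors; +1 on T0 → (1, 0)
from VC(D)=(0, 1), E (invoked 8) maxes components and bumps T1 → (0, 2)
from VC(A)=(1, 0), B (invoked 3) maxes components and bumps T0 → (2, 0)
from VC(E)=(0, 2), F (invoked 11) maxes components and bumps T1 → (0, 3)
from VC(F)=(0, 3), H (invoked 14) maxes components and bumps T1 → (0, 4)
from VC(B)=(2, 0), VC(D)=(0, 1), C (invoked 5) maxes components and bumps T0 → (3, 1)
from VC(C)=(3, 1), VC(H)=(0, 4), G (invoked 13) maxes components and bumps T0 → (4, 4)
target: VC(C) = (3, 1)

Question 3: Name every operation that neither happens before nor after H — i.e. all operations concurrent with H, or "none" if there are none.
G

concurrent with H ([14,16]): every op whose interval crosses 14..16
A [1,2]: before
B [3,4]: before
C [5,10]: before
D [6,7]: before
E [8,9]: before
F [11,12]: before
G [13,15]: concurrent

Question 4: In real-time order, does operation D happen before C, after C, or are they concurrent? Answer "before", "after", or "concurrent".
concurrent

D spans [6,7], C spans [5,10]
the intervals overlap in both directions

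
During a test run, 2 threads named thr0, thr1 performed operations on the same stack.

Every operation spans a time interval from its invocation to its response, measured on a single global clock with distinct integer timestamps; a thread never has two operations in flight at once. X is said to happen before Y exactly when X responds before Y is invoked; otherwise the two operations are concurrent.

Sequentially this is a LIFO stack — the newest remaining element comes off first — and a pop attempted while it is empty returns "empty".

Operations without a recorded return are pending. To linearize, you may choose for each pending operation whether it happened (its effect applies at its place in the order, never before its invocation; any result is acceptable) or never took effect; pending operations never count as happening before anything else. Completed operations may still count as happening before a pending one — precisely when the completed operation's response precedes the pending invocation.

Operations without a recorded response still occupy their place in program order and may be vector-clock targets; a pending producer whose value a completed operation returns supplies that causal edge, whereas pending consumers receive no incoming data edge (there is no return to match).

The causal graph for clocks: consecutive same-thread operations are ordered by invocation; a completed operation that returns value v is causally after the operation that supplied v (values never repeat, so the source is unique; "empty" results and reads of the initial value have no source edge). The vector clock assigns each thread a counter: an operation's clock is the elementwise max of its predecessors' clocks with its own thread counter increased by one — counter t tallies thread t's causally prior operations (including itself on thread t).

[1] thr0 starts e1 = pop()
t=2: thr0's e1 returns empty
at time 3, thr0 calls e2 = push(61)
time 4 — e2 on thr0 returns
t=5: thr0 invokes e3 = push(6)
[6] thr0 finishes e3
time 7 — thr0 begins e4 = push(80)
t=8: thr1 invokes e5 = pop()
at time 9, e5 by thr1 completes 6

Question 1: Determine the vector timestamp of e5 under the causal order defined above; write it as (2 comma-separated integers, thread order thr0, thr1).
(3, 1)

root op e1, invoked 1: fresh clock plus thr0's own tick → (1, 0)
VC(e2, invoked at 3): max of VC(e1)=(1, 0), then +1 on thread thr0 → (2, 0)
VC(e3, invoked at 5): max of VC(e2)=(2, 0), then +1 on thread thr0 → (3, 0)
VC(e5, invoked at 8): max of VC(e3)=(3, 0), then +1 on thread thr1 → (3, 1)
VC(e4, invoked at 7): max of VC(e3)=(3, 0), then +1 on thread thr0 → (4, 0)
target: VC(e5) = (3, 1)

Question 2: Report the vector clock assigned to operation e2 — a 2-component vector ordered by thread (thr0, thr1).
(2, 0)

no predecessors for e1 (invoked 1): thr0 increments from zero → (1, 0)
from VC(e1)=(1, 0), e2 (invoked 3) maxes components and bumps thr0 → (2, 0)
from VC(e2)=(2, 0), e3 (invoked 5) maxes components and bumps thr0 → (3, 0)
from VC(e3)=(3, 0), e5 (invoked 8) maxes components and bumps thr1 → (3, 1)
from VC(e3)=(3, 0), e4 (invoked 7) maxes components and bumps thr0 → (4, 0)
target: VC(e2) = (2, 0)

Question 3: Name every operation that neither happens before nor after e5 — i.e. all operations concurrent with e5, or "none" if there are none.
e4

e5 spans [8,9]; an op avoiding the whole window 8..9 is ordered, any other is concurrent
e1 [1,2]: before
e2 [3,4]: before
e3 [5,6]: before
e4 [7,…): concurrent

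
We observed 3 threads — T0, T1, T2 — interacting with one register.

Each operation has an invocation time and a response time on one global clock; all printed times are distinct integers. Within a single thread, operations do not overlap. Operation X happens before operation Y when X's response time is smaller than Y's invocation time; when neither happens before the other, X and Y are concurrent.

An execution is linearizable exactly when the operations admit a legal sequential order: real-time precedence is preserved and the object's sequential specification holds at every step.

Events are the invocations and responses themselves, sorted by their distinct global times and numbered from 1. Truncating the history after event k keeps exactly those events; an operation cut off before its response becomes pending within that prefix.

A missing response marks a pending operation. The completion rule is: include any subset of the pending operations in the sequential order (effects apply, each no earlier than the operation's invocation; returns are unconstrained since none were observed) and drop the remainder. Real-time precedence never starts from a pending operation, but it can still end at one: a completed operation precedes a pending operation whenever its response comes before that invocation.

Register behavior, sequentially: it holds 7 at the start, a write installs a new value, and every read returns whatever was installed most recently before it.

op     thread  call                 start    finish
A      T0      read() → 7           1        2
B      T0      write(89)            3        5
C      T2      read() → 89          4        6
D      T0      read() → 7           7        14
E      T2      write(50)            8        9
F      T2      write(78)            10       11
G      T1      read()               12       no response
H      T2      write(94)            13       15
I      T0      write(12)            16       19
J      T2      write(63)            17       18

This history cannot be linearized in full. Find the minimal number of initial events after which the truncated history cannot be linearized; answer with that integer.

14

events 1..13 are linearizable; a witness order is A, B, C, D, E, F:
1. A read() → 7, leaving value 7
2. B write(89), leaving value 89
3. C read() → 89, leaving value 89
4. D read() (pending, included), leaving value 89
5. E write(50), leaving value 50
6. F write(78), leaving value 78
event 14 — D's response, time 14 — after it, nothing linearizes
completion choices over the 2 pending operations (G, H) were checked; none helps
sample order A, B, C, D, E, F (pending dropped) stalls at step 4 — D read() → 7 has no legal effect
sample order A, B, C, E, D, F (pending dropped) stalls at step 5 — D read() → 7 has no legal effect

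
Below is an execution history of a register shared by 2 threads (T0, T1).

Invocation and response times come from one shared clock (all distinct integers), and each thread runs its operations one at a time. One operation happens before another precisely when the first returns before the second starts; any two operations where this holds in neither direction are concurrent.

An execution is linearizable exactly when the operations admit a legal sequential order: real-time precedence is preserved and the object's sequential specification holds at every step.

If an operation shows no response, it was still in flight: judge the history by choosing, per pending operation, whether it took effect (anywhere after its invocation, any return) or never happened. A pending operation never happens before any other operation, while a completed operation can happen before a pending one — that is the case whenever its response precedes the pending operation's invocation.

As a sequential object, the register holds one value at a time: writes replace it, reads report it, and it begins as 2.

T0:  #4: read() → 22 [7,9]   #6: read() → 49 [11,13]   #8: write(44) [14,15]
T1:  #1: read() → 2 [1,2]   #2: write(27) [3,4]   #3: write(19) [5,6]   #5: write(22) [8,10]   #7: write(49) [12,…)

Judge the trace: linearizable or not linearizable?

one valid linearization: #1, #2, #3, #5, #4, #7, #6, #8
after step 1 (#1 read() → 2): value 2
after step 2 (#2 write(27)): value 27
after step 3 (#3 write(19)): value 19
after step 4 (#5 write(22)): value 22
after step 5 (#4 read() → 22): value 22
after step 6 (#7 write(49) (pending, included)): value 49
after step 7 (#6 read() → 49): value 49
after step 8 (#8 write(44)): value 44

linearizable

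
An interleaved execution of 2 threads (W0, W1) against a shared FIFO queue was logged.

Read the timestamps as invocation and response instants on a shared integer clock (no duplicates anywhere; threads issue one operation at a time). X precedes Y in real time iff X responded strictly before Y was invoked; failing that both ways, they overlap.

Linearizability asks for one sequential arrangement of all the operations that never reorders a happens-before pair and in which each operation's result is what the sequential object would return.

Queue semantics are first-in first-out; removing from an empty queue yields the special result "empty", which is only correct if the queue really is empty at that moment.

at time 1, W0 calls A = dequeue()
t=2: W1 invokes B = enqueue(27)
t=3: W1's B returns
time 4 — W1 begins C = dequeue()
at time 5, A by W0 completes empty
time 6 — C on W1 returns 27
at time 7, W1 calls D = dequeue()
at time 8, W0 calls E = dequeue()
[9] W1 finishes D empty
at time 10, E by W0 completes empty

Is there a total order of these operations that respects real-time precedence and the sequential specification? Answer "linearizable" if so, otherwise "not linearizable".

linearizable

one valid linearization: A, B, C, D, E
step 1: A dequeue() → empty — queue <>
step 2: B enqueue(27) — queue <27>
step 3: C dequeue() → 27 — queue <>
step 4: D dequeue() → empty — queue <>
step 5: E dequeue() → empty — queue <>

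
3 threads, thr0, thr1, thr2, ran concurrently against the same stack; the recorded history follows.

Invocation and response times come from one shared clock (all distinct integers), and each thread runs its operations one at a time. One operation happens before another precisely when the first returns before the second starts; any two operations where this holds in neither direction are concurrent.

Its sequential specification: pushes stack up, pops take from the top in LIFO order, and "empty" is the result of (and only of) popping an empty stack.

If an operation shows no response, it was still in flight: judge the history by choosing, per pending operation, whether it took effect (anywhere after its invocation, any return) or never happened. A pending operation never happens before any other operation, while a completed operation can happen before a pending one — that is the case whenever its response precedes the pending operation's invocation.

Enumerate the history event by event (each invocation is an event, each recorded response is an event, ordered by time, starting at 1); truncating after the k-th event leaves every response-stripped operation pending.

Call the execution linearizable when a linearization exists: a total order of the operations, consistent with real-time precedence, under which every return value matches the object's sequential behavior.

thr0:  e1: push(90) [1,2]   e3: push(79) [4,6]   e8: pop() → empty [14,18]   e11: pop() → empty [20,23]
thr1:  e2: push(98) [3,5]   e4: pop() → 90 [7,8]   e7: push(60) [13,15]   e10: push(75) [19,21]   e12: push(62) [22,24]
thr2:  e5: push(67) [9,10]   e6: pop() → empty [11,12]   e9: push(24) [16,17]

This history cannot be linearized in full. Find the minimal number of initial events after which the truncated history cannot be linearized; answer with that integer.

a valid linearization of events 1..7 exists, for instance e1, e2, e3:
after step 1 (e1 push(90)): stack <90>
after step 2 (e2 push(98)): stack <90,98>
after step 3 (e3 push(79)): stack <90,98,79>
include event 8 — e4 responding at 8 — and every candidate order breaks
take e1, e2, e3, e4: step 4 already fails, because e4 pop() → 90 cannot occur there
take e1, e3, e2, e4: step 4 already fails, because e4 pop() → 90 cannot occur there

8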